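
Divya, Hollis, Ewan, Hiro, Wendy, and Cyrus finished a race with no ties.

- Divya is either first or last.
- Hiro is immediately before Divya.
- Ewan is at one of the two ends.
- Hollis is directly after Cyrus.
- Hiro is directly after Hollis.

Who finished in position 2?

With clue 1, Divya is ruled out for place 2.
With clues 1–2, Hiro is ruled out for place 2.
With clues 1–3, Ewan is ruled out for place 2.
With clues 1–4, Hollis is ruled out for place 2.
With clues 1–5, Cyrus is ruled out for place 2.
So place 2 is Wendy.

Wendy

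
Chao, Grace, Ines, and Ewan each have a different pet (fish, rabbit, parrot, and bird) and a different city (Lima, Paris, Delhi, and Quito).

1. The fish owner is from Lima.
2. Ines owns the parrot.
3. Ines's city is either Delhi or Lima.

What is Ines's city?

Delhi

With clues 1–2, Lima is impossible for Ines's city.
With clues 1–3, Paris and Quito are impossible for Ines's city.
That leaves Delhi.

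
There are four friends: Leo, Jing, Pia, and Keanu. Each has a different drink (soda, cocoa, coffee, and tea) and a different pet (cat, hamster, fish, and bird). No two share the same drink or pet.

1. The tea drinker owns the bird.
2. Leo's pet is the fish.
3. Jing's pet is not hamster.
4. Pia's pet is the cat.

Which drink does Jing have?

With clues 1–4, cocoa, coffee, and soda are impossible for Jing's drink.
That leaves tea.

tea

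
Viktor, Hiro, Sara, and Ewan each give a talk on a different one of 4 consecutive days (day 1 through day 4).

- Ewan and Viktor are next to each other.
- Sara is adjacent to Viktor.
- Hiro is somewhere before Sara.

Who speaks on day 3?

Viktor

With clues 1–2, Hiro is ruled out for day 3.
With clues 1–3, Ewan and Sara are ruled out for day 3.
So day 3 is Viktor.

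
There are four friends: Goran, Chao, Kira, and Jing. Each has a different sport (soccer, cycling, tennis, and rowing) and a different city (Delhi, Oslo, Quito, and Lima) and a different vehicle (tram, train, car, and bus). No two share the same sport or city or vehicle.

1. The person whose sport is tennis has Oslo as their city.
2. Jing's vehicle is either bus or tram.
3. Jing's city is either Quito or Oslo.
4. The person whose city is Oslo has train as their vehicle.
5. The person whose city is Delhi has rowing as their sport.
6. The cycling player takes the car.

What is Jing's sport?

With clues 1–4, tennis is impossible for Jing's sport.
With clues 1–5, rowing is impossible for Jing's sport.
With clues 1–6, cycling is impossible for Jing's sport.
That leaves soccer.

soccer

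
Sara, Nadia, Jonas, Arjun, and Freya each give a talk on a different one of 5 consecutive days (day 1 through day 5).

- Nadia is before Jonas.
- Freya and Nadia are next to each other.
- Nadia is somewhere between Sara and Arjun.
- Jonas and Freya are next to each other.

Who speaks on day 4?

With clues 1–3, Freya and Nadia are ruled out for day 4.
With clues 1–4, Arjun and Sara are ruled out for day 4.
So day 4 is Jonas.

Jonas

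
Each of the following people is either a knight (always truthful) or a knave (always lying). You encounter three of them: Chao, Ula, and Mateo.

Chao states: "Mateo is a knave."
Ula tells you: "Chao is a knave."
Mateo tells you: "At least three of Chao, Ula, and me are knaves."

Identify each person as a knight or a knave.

Chao: knight, Ula: knave, Mateo: knave

Consider Chao. Suppose Chao is a knave.
Then no assignment of the remaining roles makes every statement match its speaker's type — contradiction.
So Chao is a knight.
With that fixed, Ula's statement is false, so Ula is a knave.
With that fixed, Mateo's statement is false, so Mateo is a knave.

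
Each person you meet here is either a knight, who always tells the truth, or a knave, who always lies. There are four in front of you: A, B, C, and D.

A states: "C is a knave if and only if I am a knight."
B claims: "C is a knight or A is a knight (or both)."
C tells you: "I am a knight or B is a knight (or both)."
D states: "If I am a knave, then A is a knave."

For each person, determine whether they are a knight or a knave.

Consider A. Suppose A is a knight.
Then no assignment of the remaining roles makes every statement match its speaker's type — contradiction.
So A is a knave.
With that fixed, D's statement is true, so D is a knight.
Consider B. Suppose B is a knight.
Then no assignment of the remaining roles makes every statement match its speaker's type — contradiction.
So B is a knave.
Consider C. Suppose C is a knight.
Then A's statement comes out true, contradicting A being a knave.
So C is a knave.

A: knave, B: knave, C: knave, D: knight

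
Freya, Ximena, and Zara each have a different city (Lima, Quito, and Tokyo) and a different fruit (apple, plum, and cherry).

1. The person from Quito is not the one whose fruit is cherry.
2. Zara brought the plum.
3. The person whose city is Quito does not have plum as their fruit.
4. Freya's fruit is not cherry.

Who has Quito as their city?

With clues 1–3, Zara is impossible for the one with city Quito.
With clues 1–4, Ximena is impossible for the one with city Quito.
That leaves Freya.

Freya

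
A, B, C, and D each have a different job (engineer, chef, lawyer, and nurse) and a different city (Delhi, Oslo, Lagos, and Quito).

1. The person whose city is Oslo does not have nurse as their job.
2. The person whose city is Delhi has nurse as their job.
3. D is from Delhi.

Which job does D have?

nurse

With clues 1–3, chef, engineer, and lawyer are impossible for D's job.
That leaves nurse.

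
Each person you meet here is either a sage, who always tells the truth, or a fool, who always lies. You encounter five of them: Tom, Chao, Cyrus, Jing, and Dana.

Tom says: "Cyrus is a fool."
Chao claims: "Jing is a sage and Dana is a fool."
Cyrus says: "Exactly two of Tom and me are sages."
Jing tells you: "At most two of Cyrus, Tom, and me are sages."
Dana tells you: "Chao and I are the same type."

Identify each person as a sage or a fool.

Consider Tom. Suppose Tom is a fool.
Then no assignment of the remaining roles makes every statement match its speaker's type — contradiction.
So Tom is a sage.
Consider Chao. Suppose Chao is a fool.
Then whichever role Dana has, Dana's statement has the wrong truth value — contradiction.
So Chao is a sage.
Consider Cyrus. Suppose Cyrus is a sage.
Then Tom's statement comes out false, contradicting Tom being a sage.
So Cyrus is a fool.
With that fixed, Jing's statement is true, so Jing is a sage.
Consider Dana. Suppose Dana is a sage.
Then Chao's statement comes out false, contradicting Chao being a sage.
So Dana is a fool.

Tom: sage, Chao: sage, Cyrus: fool, Jing: sage, Dana: fool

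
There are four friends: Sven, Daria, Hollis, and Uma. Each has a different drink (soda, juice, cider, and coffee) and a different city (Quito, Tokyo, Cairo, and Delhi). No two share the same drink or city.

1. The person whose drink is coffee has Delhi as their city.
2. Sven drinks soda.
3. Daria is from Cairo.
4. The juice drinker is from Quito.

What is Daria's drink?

With clues 1–2, soda is impossible for Daria's drink.
With clues 1–3, coffee is impossible for Daria's drink.
With clues 1–4, juice is impossible for Daria's drink.
That leaves cider.

cider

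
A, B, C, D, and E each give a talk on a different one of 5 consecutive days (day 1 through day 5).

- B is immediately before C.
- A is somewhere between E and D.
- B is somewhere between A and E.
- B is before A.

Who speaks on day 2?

B

With clues 1–2, D and E are ruled out for day 2.
With clues 1–3, C is ruled out for day 2.
With clues 1–4, A is ruled out for day 2.
So day 2 is B.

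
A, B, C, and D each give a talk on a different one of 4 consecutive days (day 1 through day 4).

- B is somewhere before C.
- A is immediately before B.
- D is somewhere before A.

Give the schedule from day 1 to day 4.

D, A, B, C

From clue 1: B is in {1,2,3}.
From clues 1–2: A is in {1,2}.
From clues 1–3: D → day 1, A → day 2, B → day 3, C → day 4.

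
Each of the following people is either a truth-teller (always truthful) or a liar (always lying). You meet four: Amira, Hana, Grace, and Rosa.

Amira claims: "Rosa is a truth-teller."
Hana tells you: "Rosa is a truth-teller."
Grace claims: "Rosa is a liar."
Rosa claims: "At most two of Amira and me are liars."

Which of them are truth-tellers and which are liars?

Regardless of anyone's role, Rosa's statement is true, so Rosa is a truth-teller.
With that fixed, Amira's statement is true, so Amira is a truth-teller.
With that fixed, Hana's statement is true, so Hana is a truth-teller.
With that fixed, Grace's statement is false, so Grace is a liar.

Amira: truth-teller, Hana: truth-teller, Grace: liar, Rosa: truth-teller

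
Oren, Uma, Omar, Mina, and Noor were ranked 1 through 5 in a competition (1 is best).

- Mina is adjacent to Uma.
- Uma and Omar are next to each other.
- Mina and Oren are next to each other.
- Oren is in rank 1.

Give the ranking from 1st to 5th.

From clues 1–2: Uma is in {2,3,4}.
From clues 1–3: Noor is in {1,5}.
From clues 1–4: Oren → rank 1, Mina → rank 2, Uma → rank 3, Omar → rank 4, Noor → rank 5.

Oren, Mina, Uma, Omar, Noor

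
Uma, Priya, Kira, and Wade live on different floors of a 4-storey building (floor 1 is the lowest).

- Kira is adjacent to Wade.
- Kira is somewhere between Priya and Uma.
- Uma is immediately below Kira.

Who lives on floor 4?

Priya

With clues 1–2, Kira and Wade are ruled out for floor 4.
With clues 1–3, Uma is ruled out for floor 4.
So floor 4 is Priya.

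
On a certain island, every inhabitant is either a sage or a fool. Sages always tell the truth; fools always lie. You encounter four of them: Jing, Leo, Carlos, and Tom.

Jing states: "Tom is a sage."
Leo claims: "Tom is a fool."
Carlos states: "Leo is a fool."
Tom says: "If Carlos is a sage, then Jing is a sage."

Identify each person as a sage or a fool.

Consider Jing. Suppose Jing is a fool.
Then no assignment of the remaining roles makes every statement match its speaker's type — contradiction.
So Jing is a sage.
With that fixed, Tom's statement is true, so Tom is a sage.
With that fixed, Leo's statement is false, so Leo is a fool.
With that fixed, Carlos's statement is true, so Carlos is a sage.

Jing: sage, Leo: fool, Carlos: sage, Tom: sage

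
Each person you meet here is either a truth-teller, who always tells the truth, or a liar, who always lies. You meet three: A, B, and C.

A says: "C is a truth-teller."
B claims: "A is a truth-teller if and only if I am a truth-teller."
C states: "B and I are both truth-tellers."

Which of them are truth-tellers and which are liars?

Consider A. Suppose A is a liar.
Then whichever role B has, B's statement has the wrong truth value — contradiction.
So A is a truth-teller.
Consider B. Suppose B is a liar.
Then no assignment of the remaining roles makes every statement match its speaker's type — contradiction.
So B is a truth-teller.
Consider C. Suppose C is a liar.
Then A's statement comes out false, contradicting A being a truth-teller.
So C is a truth-teller.

A: truth-teller, B: truth-teller, C: truth-teller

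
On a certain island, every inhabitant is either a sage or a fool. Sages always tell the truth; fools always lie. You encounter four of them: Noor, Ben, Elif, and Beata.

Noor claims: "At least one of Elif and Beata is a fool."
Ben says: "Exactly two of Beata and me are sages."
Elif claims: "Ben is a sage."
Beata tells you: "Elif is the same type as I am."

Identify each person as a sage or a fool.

Noor: fool, Ben: sage, Elif: sage, Beata: sage

Consider Noor. Suppose Noor is a sage.
Then no assignment of the remaining roles makes every statement match its speaker's type — contradiction.
So Noor is a fool.
Consider Ben. Suppose Ben is a fool.
Then no assignment of the remaining roles makes every statement match its speaker's type — contradiction.
So Ben is a sage.
With that fixed, Elif's statement is true, so Elif is a sage.
Consider Beata. Suppose Beata is a fool.
Then Noor's statement comes out true, contradicting Noor being a fool.
So Beata is a sage.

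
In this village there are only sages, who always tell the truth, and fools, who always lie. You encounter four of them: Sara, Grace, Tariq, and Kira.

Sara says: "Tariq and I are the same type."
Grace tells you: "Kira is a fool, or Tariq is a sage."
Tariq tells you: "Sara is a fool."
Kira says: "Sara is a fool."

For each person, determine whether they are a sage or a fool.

Consider Sara. Suppose Sara is a sage.
Then no assignment of the remaining roles makes every statement match its speaker's type — contradiction.
So Sara is a fool.
With that fixed, Tariq's statement is true, so Tariq is a sage.
With that fixed, Kira's statement is true, so Kira is a sage.
With that fixed, Grace's statement is true, so Grace is a sage.

Sara: fool, Grace: sage, Tariq: sage, Kira: sage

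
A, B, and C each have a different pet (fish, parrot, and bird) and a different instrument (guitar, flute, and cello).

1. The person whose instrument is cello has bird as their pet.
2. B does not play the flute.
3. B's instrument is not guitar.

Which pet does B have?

With clues 1–3, fish and parrot are impossible for B's pet.
That leaves bird.

bird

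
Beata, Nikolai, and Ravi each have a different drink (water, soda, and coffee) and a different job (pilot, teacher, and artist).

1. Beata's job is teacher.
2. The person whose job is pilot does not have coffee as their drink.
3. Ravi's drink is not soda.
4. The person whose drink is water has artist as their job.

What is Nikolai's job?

Clue 1 rules out teacher for Nikolai's job.
With clues 1–4, artist is impossible for Nikolai's job.
That leaves pilot.

pilot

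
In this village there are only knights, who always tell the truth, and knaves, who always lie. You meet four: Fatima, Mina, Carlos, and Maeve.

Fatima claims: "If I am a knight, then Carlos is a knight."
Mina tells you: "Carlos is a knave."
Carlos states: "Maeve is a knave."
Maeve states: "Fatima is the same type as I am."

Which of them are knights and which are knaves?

Fatima: knight, Mina: knave, Carlos: knight, Maeve: knave

Consider Fatima. Suppose Fatima is a knave.
Then Fatima's own statement would have to be false, but it can't be — contradiction.
So Fatima is a knight.
Consider Mina. Suppose Mina is a knight.
Then no assignment of the remaining roles makes every statement match its speaker's type — contradiction.
So Mina is a knave.
Consider Carlos. Suppose Carlos is a knave.
Then Fatima's statement comes out false, contradicting Fatima being a knight.
So Carlos is a knight.
Consider Maeve. Suppose Maeve is a knight.
Then Carlos's statement comes out false, contradicting Carlos being a knight.
So Maeve is a knave.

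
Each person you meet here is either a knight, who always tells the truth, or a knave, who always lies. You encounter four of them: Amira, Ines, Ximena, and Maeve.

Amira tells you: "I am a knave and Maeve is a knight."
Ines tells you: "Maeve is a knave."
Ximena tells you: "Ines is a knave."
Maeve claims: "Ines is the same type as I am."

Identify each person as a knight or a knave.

Amira: knave, Ines: knight, Ximena: knave, Maeve: knave

Consider Amira. Suppose Amira is a knight.
Then Amira's own statement would have to be true, but it can't be — contradiction.
So Amira is a knave.
Consider Ines. Suppose Ines is a knave.
Then whichever role Maeve has, Maeve's statement has the wrong truth value — contradiction.
So Ines is a knight.
With that fixed, Ximena's statement is false, so Ximena is a knave.
Consider Maeve. Suppose Maeve is a knight.
Then Amira's statement comes out true, contradicting Amira being a knave.
So Maeve is a knave.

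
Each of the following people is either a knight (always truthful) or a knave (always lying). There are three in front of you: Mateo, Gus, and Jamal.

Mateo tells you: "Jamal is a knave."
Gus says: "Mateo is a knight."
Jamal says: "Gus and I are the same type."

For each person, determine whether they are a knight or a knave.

Consider Mateo. Suppose Mateo is a knave.
Then no assignment of the remaining roles makes every statement match its speaker's type — contradiction.
So Mateo is a knight.
With that fixed, Gus's statement is true, so Gus is a knight.
Consider Jamal. Suppose Jamal is a knight.
Then Mateo's statement comes out false, contradicting Mateo being a knight.
So Jamal is a knave.

Mateo: knight, Gus: knight, Jamal: knave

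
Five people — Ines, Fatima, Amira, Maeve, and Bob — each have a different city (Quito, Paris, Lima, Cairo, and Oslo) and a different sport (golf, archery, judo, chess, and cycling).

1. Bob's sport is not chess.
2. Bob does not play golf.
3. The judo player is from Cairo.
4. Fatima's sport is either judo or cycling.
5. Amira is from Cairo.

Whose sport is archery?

With clues 1–4, Fatima is impossible for the one with sport archery.
With clues 1–5, Amira, Ines, and Maeve are impossible for the one with sport archery.
That leaves Bob.

Bob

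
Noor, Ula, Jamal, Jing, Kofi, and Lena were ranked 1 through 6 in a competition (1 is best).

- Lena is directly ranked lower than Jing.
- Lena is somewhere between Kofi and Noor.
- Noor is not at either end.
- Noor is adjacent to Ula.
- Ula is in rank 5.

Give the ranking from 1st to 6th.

Kofi, Jing, Lena, Noor, Ula, Jamal

From clue 1: Jing is in {1,2,3,4,5}.
From clues 1–2: Jing is in {2,3,4}.
From clues 1–5: Kofi → rank 1, Jing → rank 2, Lena → rank 3, Noor → rank 4, Ula → rank 5, Jamal → rank 6.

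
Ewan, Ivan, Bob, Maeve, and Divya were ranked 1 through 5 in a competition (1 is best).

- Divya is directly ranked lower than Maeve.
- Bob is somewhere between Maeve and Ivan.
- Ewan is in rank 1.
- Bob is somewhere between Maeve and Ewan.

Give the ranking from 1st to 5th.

Ewan, Ivan, Bob, Maeve, Divya

From clue 1: Maeve is in {1,2,3,4}.
From clues 1–2: Bob is in {2,3,4}.
From clues 1–3: Ewan → rank 1.
From clues 1–4: Ivan → rank 2, Bob → rank 3, Maeve → rank 4, Divya → rank 5.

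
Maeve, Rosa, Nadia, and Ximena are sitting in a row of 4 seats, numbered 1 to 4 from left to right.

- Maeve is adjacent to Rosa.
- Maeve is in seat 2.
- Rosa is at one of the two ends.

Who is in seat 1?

Rosa

With clues 1–2, Maeve is ruled out for seat 1.
With clues 1–3, Nadia and Ximena are ruled out for seat 1.
So seat 1 is Rosa.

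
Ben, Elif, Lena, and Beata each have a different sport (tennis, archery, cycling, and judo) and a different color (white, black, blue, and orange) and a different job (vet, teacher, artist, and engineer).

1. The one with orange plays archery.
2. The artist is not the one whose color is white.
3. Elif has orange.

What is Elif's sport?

With clues 1–3, cycling, judo, and tennis are impossible for Elif's sport.
That leaves archery.

archery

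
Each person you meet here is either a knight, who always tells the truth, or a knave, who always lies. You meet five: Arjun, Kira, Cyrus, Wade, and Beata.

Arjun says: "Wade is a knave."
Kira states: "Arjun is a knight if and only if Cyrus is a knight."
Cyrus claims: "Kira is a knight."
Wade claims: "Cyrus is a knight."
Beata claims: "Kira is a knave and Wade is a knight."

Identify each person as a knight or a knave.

Consider Arjun. Suppose Arjun is a knave.
Then no assignment of the remaining roles makes every statement match its speaker's type — contradiction.
So Arjun is a knight.
Consider Kira. Suppose Kira is a knight.
Then no assignment of the remaining roles makes every statement match its speaker's type — contradiction.
So Kira is a knave.
With that fixed, Cyrus's statement is false, so Cyrus is a knave.
With that fixed, Wade's statement is false, so Wade is a knave.
With that fixed, Beata's statement is false, so Beata is a knave.

Arjun: knight, Kira: knave, Cyrus: knave, Wade: knave, Beata: knave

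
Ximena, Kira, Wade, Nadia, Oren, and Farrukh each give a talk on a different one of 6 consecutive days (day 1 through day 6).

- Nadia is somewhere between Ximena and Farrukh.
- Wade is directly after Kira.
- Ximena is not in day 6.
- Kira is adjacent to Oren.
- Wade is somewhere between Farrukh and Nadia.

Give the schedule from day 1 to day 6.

Ximena, Nadia, Oren, Kira, Wade, Farrukh

From clue 1: Nadia is in {2,3,4,5}.
From clues 1–4: Nadia is in {2,5}.
From clues 1–5: Ximena → day 1, Nadia → day 2, Oren → day 3, Kira → day 4, Wade → day 5, Farrukh → day 6.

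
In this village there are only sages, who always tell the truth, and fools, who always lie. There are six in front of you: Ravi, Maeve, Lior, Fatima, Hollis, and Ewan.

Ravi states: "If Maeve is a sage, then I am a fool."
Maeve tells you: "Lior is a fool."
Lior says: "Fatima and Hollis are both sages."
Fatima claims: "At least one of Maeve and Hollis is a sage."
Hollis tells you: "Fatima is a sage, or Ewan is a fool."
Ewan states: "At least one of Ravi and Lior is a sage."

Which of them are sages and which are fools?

Consider Ravi. Suppose Ravi is a fool.
Then Ravi's own statement would have to be false, but it can't be — contradiction.
So Ravi is a sage.
With that fixed, Ewan's statement is true, so Ewan is a sage.
Consider Maeve. Suppose Maeve is a sage.
Then Ravi's statement comes out false, contradicting Ravi being a sage.
So Maeve is a fool.
Consider Lior. Suppose Lior is a fool.
Then Maeve's statement comes out true, contradicting Maeve being a fool.
So Lior is a sage.
Consider Fatima. Suppose Fatima is a fool.
Then Lior's statement comes out false, contradicting Lior being a sage.
So Fatima is a sage.
With that fixed, Hollis's statement is true, so Hollis is a sage.

Ravi: sage, Maeve: fool, Lior: sage, Fatima: sage, Hollis: sage, Ewan: sage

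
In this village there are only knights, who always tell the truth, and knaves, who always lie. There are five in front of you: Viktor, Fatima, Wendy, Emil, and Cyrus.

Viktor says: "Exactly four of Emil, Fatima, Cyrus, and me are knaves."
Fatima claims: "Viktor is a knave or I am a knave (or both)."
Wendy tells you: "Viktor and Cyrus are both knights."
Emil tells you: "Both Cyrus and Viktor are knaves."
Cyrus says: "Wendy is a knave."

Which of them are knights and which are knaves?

Viktor: knave, Fatima: knight, Wendy: knave, Emil: knave, Cyrus: knight

Consider Viktor. Suppose Viktor is a knight.
Then Viktor's own statement would have to be true, but it can't be — contradiction.
So Viktor is a knave.
With that fixed, Fatima's statement is true, so Fatima is a knight.
With that fixed, Wendy's statement is false, so Wendy is a knave.
With that fixed, Cyrus's statement is true, so Cyrus is a knight.
With that fixed, Emil's statement is false, so Emil is a knave.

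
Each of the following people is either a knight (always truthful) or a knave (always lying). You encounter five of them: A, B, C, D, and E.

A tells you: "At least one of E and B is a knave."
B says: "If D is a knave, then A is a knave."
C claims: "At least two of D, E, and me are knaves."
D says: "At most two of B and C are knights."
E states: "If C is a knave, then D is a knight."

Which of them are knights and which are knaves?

A: knave, B: knight, C: knave, D: knight, E: knight

Regardless of anyone's role, D's statement is true, so D is a knight.
With that fixed, E's statement is true, so E is a knight.
With that fixed, B's statement is true, so B is a knight.
With that fixed, C's statement is false, so C is a knave.
With that fixed, A's statement is false, so A is a knave.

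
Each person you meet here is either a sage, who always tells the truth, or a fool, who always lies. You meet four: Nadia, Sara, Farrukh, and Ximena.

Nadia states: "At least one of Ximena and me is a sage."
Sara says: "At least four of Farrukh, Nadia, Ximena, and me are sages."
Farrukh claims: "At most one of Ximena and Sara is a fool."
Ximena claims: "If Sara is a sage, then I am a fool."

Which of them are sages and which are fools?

Consider Nadia. Suppose Nadia is a fool.
Then no assignment of the remaining roles makes every statement match its speaker's type — contradiction.
So Nadia is a sage.
Consider Sara. Suppose Sara is a sage.
Then whichever role Ximena has, Ximena's statement has the wrong truth value — contradiction.
So Sara is a fool.
With that fixed, Ximena's statement is true, so Ximena is a sage.
With that fixed, Farrukh's statement is true, so Farrukh is a sage.

Nadia: sage, Sara: fool, Farrukh: sage, Ximena: sage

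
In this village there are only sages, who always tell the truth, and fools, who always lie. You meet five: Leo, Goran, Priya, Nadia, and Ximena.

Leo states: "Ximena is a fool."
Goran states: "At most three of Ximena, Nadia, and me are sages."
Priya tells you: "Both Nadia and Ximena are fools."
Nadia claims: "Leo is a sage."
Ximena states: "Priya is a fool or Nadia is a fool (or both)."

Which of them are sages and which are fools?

Regardless of anyone's role, Goran's statement is true, so Goran is a sage.
Consider Leo. Suppose Leo is a sage.
Then no assignment of the remaining roles makes every statement match its speaker's type — contradiction.
So Leo is a fool.
With that fixed, Nadia's statement is false, so Nadia is a fool.
With that fixed, Ximena's statement is true, so Ximena is a sage.
With that fixed, Priya's statement is false, so Priya is a fool.

Leo: fool, Goran: sage, Priya: fool, Nadia: fool, Ximena: sage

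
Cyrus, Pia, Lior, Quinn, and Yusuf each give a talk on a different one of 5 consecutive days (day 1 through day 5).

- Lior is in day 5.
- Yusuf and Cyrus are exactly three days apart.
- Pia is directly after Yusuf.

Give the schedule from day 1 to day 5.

Yusuf, Pia, Quinn, Cyrus, Lior

From clue 1: Lior → day 5.
From clues 1–2: Cyrus is in {1,4}.
From clues 1–3: Yusuf → day 1, Pia → day 2, Quinn → day 3, Cyrus → day 4.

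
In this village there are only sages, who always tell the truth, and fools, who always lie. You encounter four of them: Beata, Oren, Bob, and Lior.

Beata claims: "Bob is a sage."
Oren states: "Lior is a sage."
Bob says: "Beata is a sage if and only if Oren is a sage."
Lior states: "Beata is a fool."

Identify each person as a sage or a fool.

Consider Beata. Suppose Beata is a sage.
Then no assignment of the remaining roles makes every statement match its speaker's type — contradiction.
So Beata is a fool.
With that fixed, Lior's statement is true, so Lior is a sage.
With that fixed, Oren's statement is true, so Oren is a sage.
With that fixed, Bob's statement is false, so Bob is a fool.

Beata: fool, Oren: sage, Bob: fool, Lior: sage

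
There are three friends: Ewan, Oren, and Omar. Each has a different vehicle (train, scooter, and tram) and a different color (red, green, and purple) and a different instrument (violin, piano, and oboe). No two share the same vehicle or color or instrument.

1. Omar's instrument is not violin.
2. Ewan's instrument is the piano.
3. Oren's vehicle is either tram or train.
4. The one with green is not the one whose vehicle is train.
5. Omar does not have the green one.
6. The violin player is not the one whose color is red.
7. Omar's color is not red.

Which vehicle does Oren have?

tram

With clues 1–3, scooter is impossible for Oren's vehicle.
With clues 1–7, train is impossible for Oren's vehicle.
That leaves tram.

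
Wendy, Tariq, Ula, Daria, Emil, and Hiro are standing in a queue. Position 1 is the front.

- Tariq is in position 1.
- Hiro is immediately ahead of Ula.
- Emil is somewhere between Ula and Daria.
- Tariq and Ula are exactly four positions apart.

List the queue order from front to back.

From clue 1: Tariq → position 1.
From clues 1–2: Ula is in {3,4,5,6}.
From clues 1–3: Emil is in {3,4,5}.
From clues 1–4: Daria → position 2, Emil → position 3, Hiro → position 4, Ula → position 5, Wendy → position 6.

Tariq, Daria, Emil, Hiro, Ula, Wendy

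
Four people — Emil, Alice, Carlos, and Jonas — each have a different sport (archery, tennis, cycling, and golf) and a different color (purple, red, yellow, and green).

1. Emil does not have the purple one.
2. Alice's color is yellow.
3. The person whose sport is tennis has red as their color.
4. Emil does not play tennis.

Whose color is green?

Emil

With clues 1–2, Alice is impossible for the one with color green.
With clues 1–4, Carlos and Jonas are impossible for the one with color green.
That leaves Emil.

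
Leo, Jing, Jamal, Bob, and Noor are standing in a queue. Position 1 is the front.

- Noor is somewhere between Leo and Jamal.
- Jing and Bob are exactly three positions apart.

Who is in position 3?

With clues 1–2, Bob, Jamal, Jing, and Leo are ruled out for position 3.
So position 3 is Noor.

Noor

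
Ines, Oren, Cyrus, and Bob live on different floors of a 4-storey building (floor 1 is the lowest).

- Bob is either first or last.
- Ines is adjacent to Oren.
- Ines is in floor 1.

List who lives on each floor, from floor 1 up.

Ines, Oren, Cyrus, Bob

From clue 1: Bob is in {1,4}.
From clues 1–3: Ines → floor 1, Oren → floor 2, Cyrus → floor 3, Bob → floor 4.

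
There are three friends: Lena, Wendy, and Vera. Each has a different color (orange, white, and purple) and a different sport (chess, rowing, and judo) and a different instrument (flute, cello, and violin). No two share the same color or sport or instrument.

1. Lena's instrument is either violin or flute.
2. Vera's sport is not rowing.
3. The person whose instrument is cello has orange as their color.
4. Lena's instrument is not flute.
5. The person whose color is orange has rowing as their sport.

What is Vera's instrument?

flute

With clues 1–4, violin is impossible for Vera's instrument.
With clues 1–5, cello is impossible for Vera's instrument.
That leaves flute.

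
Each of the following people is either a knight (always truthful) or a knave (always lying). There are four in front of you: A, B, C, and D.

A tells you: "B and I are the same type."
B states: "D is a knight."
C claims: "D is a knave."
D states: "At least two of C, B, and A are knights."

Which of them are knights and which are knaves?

Consider A. Suppose A is a knave.
Then no assignment of the remaining roles makes every statement match its speaker's type — contradiction.
So A is a knight.
Consider B. Suppose B is a knave.
Then A's statement comes out false, contradicting A being a knight.
So B is a knight.
With that fixed, D's statement is true, so D is a knight.
With that fixed, C's statement is false, so C is a knave.

A: knight, B: knight, C: knave, D: knight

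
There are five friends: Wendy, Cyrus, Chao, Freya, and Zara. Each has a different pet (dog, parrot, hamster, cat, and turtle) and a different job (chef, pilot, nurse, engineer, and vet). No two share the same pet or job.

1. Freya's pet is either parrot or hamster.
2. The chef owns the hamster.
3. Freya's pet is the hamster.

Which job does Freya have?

With clues 1–3, engineer, nurse, pilot, and vet are impossible for Freya's job.
That leaves chef.

chef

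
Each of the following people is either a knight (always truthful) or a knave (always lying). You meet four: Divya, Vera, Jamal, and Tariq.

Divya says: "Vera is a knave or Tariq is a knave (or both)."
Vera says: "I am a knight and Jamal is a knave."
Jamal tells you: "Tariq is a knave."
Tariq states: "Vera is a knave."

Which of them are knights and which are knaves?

Consider Divya. Suppose Divya is a knave.
Then no assignment of the remaining roles makes every statement match its speaker's type — contradiction.
So Divya is a knight.
Consider Vera. Suppose Vera is a knight.
Then no assignment of the remaining roles makes every statement match its speaker's type — contradiction.
So Vera is a knave.
With that fixed, Tariq's statement is true, so Tariq is a knight.
With that fixed, Jamal's statement is false, so Jamal is a knave.

Divya: knight, Vera: knave, Jamal: knave, Tariq: knight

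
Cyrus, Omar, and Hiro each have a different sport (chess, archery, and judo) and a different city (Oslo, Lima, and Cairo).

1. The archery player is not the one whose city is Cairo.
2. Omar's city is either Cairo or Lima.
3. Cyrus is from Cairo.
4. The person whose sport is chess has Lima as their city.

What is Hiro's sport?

With clues 1–4, chess and judo are impossible for Hiro's sport.
That leaves archery.

archery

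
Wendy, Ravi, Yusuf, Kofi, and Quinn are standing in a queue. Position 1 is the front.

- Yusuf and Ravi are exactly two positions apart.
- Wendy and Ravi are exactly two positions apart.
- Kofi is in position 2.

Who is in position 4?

With clues 1–2, Ravi, Wendy, and Yusuf are ruled out for position 4.
With clues 1–3, Kofi is ruled out for position 4.
So position 4 is Quinn.

Quinn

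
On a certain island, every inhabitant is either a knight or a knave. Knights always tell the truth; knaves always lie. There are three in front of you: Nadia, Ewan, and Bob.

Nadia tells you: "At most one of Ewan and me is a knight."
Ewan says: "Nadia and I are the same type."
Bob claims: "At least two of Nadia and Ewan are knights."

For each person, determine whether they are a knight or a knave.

Consider Nadia. Suppose Nadia is a knave.
Then Nadia's own statement would have to be false, but it can't be — contradiction.
So Nadia is a knight.
Consider Ewan. Suppose Ewan is a knight.
Then Nadia's statement comes out false, contradicting Nadia being a knight.
So Ewan is a knave.
With that fixed, Bob's statement is false, so Bob is a knave.

Nadia: knight, Ewan: knave, Bob: knave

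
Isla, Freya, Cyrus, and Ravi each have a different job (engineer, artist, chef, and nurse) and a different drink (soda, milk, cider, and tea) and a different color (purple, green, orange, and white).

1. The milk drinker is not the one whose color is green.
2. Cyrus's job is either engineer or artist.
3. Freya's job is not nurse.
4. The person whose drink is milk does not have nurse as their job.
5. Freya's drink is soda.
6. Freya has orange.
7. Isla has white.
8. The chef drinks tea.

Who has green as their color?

Ravi

With clues 1–6, Freya is impossible for the one with color green.
With clues 1–7, Isla is impossible for the one with color green.
With clues 1–8, Cyrus is impossible for the one with color green.
That leaves Ravi.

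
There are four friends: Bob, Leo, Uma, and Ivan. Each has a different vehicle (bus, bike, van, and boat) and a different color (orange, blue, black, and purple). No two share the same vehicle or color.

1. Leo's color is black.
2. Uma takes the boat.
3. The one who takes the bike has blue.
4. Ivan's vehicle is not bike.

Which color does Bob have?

blue

Clue 1 rules out black for Bob's color.
With clues 1–4, orange and purple are impossible for Bob's color.
That leaves blue.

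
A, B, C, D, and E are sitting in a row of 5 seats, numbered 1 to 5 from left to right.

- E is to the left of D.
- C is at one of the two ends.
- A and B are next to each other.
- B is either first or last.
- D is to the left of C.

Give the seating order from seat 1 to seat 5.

B, A, E, D, C

From clue 1: D is in {2,3,4,5}.
From clues 1–2: C is in {1,5}.
From clues 1–4: A is in {2,4}.
From clues 1–5: B → seat 1, A → seat 2, E → seat 3, D → seat 4, C → seat 5.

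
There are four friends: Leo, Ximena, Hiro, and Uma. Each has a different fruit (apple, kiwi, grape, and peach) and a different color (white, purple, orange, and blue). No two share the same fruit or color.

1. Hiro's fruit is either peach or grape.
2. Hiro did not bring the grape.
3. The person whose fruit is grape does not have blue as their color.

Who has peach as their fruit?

Hiro

With clues 1–2, Leo, Uma, and Ximena are impossible for the one with fruit peach.
That leaves Hiro.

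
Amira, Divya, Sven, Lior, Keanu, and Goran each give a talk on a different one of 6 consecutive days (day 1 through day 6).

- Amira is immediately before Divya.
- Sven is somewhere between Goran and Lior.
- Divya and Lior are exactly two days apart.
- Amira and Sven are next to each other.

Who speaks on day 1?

Goran

With clue 1, Divya is ruled out for day 1.
With clues 1–2, Sven is ruled out for day 1.
With clues 1–4, Amira, Keanu, and Lior are ruled out for day 1.
So day 1 is Goran.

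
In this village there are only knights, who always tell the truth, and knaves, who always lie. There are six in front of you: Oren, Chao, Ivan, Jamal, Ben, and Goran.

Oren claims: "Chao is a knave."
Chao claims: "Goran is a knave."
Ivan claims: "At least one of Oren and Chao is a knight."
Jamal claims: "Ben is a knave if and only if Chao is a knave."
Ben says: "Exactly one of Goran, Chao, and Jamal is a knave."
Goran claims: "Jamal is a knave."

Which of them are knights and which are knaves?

Consider Oren. Suppose Oren is a knight.
Then no assignment of the remaining roles makes every statement match its speaker's type — contradiction.
So Oren is a knave.
Consider Chao. Suppose Chao is a knave.
Then Oren's statement comes out true, contradicting Oren being a knave.
So Chao is a knight.
With that fixed, Ivan's statement is true, so Ivan is a knight.
Consider Jamal. Suppose Jamal is a knave.
Then no assignment of the remaining roles makes every statement match its speaker's type — contradiction.
So Jamal is a knight.
With that fixed, Goran's statement is false, so Goran is a knave.
With that fixed, Ben's statement is true, so Ben is a knight.

Oren: knave, Chao: knight, Ivan: knight, Jamal: knight, Ben: knight, Goran: knave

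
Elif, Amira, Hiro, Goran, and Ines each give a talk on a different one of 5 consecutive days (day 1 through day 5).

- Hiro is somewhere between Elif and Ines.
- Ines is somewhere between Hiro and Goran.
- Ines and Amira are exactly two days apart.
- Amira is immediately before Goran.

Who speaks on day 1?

Amira

With clue 1, Hiro is ruled out for day 1.
With clues 1–2, Ines is ruled out for day 1.
With clues 1–4, Elif and Goran are ruled out for day 1.
So day 1 is Amira.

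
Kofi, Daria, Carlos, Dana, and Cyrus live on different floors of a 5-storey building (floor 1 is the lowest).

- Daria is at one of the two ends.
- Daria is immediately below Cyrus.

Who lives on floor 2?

With clue 1, Daria is ruled out for floor 2.
With clues 1–2, Carlos, Dana, and Kofi are ruled out for floor 2.
So floor 2 is Cyrus.

Cyrus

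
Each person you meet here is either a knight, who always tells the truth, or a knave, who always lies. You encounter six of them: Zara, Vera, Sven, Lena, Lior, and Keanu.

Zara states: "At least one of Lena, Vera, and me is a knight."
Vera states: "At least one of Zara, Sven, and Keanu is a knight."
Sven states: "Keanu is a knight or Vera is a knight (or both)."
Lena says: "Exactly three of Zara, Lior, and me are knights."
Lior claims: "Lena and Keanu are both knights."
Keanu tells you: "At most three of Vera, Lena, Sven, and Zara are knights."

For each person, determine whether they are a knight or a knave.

Zara: knight, Vera: knight, Sven: knight, Lena: knave, Lior: knave, Keanu: knight

Consider Zara. Suppose Zara is a knave.
Then no assignment of the remaining roles makes every statement match its speaker's type — contradiction.
So Zara is a knight.
With that fixed, Vera's statement is true, so Vera is a knight.
With that fixed, Sven's statement is true, so Sven is a knight.
Consider Lena. Suppose Lena is a knight.
Then no assignment of the remaining roles makes every statement match its speaker's type — contradiction.
So Lena is a knave.
With that fixed, Lior's statement is false, so Lior is a knave.
With that fixed, Keanu's statement is true, so Keanu is a knight.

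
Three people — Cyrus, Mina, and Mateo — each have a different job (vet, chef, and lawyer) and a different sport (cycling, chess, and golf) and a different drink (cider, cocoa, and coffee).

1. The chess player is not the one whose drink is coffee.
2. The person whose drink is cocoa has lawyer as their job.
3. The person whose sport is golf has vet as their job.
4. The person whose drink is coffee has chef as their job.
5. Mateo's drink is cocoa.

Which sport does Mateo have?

chess

With clues 1–5, cycling and golf are impossible for Mateo's sport.
That leaves chess.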